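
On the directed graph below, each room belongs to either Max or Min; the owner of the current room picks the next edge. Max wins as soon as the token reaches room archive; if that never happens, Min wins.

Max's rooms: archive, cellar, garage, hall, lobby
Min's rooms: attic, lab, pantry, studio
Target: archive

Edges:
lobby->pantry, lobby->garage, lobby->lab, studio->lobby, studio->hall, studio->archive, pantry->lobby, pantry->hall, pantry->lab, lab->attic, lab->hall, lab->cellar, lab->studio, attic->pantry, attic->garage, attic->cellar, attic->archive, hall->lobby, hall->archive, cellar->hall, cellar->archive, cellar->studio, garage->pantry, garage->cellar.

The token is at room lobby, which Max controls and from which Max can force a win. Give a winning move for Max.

garage

A0 = {archive}
A1: add {cellar, hall} — hall (Max) has hall→archive; cellar (Max) has cellar→archive.
A2: add {garage} — garage (Max) has garage→cellar.
A3: add {lobby} — lobby (Max) has lobby→garage.
A4: add {studio} — studio (Min): all of {lobby, hall, archive} already in.
A5 = A4; e.g. attic (Min) can still go to pantry. Fixed point.
From lobby, successor garage is in the attractor (rank 2); the other successors lab, pantry are not.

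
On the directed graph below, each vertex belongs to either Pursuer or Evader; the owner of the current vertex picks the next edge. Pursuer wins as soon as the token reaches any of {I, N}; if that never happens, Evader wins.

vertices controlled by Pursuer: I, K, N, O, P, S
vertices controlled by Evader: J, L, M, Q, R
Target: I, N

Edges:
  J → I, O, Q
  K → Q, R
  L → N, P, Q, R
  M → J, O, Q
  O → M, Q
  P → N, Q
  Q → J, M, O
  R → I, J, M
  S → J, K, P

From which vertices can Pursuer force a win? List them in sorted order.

A0 = {I, N}
A1: add {P} — P (Pursuer) has P→N.
A2: add {S} — S (Pursuer) has S→P.
A3 = A2; e.g. J (Evader) can still go to O. Fixed point.
Pursuer's winning region = {I, N, P, S}.

I, N, P, S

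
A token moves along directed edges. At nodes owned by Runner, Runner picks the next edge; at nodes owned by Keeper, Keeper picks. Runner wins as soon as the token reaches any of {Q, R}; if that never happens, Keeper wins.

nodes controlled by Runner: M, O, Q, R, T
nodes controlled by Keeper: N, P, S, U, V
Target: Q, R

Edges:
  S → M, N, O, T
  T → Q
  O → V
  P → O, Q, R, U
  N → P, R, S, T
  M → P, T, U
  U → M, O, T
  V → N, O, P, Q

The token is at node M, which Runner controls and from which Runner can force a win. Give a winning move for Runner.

T

A0 = {Q, R}
A1: add {T} — T (Runner) has T→Q.
A2: add {M} — M (Runner) has M→T.
A3 = A2; e.g. N (Keeper) can still go to P. Fixed point.
From M, successor T is in the attractor (rank 1); the other successors P, U are not.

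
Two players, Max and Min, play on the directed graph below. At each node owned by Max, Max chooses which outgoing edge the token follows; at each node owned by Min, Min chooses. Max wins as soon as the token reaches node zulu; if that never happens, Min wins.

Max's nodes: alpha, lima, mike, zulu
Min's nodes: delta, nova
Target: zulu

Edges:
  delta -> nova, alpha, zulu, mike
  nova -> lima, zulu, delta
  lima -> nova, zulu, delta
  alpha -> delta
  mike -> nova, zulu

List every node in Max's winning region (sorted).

A0 = {zulu}
A1: add {lima, mike} — lima (Max) has lima→zulu; mike (Max) has mike→zulu.
A2 = A1; e.g. nova (Min) can still go to delta. Fixed point.
Max's winning region = {lima, mike, zulu}.

lima, mike, zulu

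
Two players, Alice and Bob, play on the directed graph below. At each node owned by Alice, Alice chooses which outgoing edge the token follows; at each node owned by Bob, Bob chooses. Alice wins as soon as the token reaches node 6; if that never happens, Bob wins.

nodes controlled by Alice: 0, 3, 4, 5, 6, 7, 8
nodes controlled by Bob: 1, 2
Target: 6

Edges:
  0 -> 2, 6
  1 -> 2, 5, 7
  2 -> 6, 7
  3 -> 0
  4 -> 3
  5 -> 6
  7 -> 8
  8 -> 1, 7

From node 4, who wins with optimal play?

A0 = {6}
A1: add {0, 5} — 0 (Alice) has 0→6; 5 (Alice) has 5→6.
A2: add {3} — 3 (Alice) has 3→0.
A3: add {4} — 4 (Alice) has 4→3.
A4 = A3; e.g. 1 (Bob) can still go to 2. Fixed point.
4 ∈ A3, so Alice can force the target.

Alice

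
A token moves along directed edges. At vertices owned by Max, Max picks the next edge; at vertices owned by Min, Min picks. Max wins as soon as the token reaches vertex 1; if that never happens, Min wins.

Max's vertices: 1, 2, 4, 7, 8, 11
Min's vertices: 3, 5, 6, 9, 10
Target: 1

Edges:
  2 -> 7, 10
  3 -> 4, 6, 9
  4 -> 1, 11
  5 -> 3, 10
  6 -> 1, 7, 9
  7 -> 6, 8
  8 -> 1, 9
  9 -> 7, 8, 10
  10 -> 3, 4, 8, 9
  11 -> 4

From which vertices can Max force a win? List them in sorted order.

A0 = {1}
A1: add {4, 8} — 4 (Max) has 4→1; 8 (Max) has 8→1.
A2: add {7, 11} — 7 (Max) has 7→8; 11 (Max) has 11→4.
A3: add {2} — 2 (Max) has 2→7.
A4 = A3; e.g. 3 (Min) can still go to 6. Fixed point.
Max's winning region = {1, 2, 4, 7, 8, 11}.

1, 2, 4, 7, 8, 11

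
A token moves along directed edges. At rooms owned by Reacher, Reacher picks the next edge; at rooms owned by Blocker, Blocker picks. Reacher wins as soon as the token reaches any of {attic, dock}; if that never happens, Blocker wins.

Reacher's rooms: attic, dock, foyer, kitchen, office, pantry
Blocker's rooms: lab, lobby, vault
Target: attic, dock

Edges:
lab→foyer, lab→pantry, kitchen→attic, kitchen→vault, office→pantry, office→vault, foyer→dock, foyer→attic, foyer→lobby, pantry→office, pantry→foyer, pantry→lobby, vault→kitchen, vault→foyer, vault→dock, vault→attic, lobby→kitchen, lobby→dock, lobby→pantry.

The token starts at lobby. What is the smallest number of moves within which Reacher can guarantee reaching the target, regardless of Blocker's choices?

3

A0 = {attic, dock}
A1: add {foyer, kitchen} — kitchen (Reacher) has kitchen→attic; foyer (Reacher) has foyer→dock.
A2: add {pantry, vault} — pantry (Reacher) has pantry→foyer; vault (Blocker): all of {kitchen, foyer, dock, attic} already in.
A3: add {lab, lobby, office} — lab (Blocker): all of {foyer, pantry} already in; office (Reacher) has office→pantry; lobby (Blocker): all of {kitchen, dock, pantry} already in.
A3 = all vertices. Fixed point.
lobby enters the attractor at level 3, so Reacher can force the target in 3 moves from there.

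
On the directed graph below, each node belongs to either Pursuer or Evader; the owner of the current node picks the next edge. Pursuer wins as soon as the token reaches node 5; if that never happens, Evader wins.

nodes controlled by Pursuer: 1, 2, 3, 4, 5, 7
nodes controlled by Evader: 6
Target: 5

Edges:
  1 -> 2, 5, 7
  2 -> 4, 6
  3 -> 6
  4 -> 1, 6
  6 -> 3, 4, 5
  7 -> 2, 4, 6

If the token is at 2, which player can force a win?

Pursuer

A0 = {5}
A1: add {1} — 1 (Pursuer) has 1→5.
A2: add {4} — 4 (Pursuer) has 4→1.
A3: add {2, 7} — 2 (Pursuer) has 2→4; 7 (Pursuer) has 7→4.
A4 = A3; e.g. 3 (Pursuer) has no edge into A3. Fixed point.
2 ∈ A3, so Pursuer can force the target.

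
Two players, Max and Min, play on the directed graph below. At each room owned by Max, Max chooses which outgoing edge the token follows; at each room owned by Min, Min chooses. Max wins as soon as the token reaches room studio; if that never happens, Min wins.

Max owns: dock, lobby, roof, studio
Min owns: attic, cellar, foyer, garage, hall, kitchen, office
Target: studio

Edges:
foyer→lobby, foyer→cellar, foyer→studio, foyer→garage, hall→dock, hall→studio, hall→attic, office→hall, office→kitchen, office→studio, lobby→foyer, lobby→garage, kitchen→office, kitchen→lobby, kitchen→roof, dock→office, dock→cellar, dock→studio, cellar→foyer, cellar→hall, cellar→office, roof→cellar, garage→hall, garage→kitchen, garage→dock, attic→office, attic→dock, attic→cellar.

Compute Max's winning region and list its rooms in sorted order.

A0 = {studio}
A1: add {dock} — dock (Max) has dock→studio.
A2 = A1; e.g. foyer (Min) can still go to lobby. Fixed point.
Max's winning region = {dock, studio}.

dock, studio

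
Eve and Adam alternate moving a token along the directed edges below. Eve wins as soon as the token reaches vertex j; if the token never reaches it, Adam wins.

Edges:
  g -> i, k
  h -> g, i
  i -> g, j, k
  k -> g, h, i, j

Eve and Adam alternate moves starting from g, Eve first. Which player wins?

Adam

Track states (vertex, player-to-move).
A0 = {(j,Eve), (j,Adam)}
A1: add {(i,Eve), (k,Eve)}.
A2: add {(g,Adam)}.
A3: add {(h,Eve)}.
A4 = A3; e.g. (g,Eve) stays out. (g,Eve) never enters ⇒ Adam avoids the target.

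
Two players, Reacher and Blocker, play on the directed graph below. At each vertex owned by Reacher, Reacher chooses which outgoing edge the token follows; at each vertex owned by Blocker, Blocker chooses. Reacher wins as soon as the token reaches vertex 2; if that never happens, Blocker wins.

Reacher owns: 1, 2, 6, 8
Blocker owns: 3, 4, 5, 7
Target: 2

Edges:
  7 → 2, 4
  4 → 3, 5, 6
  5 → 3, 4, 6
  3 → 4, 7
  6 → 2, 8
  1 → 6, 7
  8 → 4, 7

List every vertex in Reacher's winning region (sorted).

A0 = {2}
A1: add {6} — 6 (Reacher) has 6→2.
A2: add {1} — 1 (Reacher) has 1→6.
A3 = A2; e.g. 3 (Blocker) can still go to 4. Fixed point.
Reacher's winning region = {1, 2, 6}.

1, 2, 6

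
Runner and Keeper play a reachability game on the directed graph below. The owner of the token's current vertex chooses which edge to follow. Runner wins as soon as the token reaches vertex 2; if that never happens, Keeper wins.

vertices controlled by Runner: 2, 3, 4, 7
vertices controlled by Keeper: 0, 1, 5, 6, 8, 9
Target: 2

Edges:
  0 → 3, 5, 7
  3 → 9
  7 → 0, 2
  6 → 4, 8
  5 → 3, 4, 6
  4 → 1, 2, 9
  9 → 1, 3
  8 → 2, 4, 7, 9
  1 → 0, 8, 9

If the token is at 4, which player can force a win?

A0 = {2}
A1: add {4, 7} — 4 (Runner) has 4→2; 7 (Runner) has 7→2.
A2 = A1; e.g. 0 (Keeper) can still go to 3. Fixed point.
4 ∈ A1, so Runner can force the target.

Runner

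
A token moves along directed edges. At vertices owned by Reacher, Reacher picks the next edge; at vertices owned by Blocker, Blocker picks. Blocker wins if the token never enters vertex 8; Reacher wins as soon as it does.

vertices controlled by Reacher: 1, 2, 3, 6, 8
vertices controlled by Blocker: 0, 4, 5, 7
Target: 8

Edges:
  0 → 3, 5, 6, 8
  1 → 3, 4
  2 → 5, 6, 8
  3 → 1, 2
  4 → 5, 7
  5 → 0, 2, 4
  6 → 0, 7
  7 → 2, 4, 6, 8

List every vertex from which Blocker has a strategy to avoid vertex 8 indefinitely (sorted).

A0 = {8}
A1: add {2} — 2 (Reacher) has 2→8.
A2: add {3} — 3 (Reacher) has 3→2.
A3: add {1} — 1 (Reacher) has 1→3.
A4 = A3; e.g. 0 (Blocker) can still go to 5. Fixed point.
Reacher's attractor = {1, 2, 3, 8}; Blocker avoids the target exactly from the complement.

0, 4, 5, 6, 7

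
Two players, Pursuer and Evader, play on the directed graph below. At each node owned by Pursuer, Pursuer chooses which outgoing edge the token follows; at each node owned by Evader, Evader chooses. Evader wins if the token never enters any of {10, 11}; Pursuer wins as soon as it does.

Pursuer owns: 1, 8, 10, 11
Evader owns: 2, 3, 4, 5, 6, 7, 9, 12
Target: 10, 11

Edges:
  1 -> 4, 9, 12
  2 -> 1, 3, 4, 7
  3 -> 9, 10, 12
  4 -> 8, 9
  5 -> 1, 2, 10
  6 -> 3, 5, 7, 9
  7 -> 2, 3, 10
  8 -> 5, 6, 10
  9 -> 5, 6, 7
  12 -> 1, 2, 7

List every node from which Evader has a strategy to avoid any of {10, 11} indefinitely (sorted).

A0 = {10, 11}
A1: add {8} — 8 (Pursuer) has 8→10.
A2 = A1; e.g. 1 (Pursuer) has no edge into A1. Fixed point.
Pursuer's attractor = {8, 10, 11}; Evader avoids the target exactly from the complement.

1, 2, 3, 4, 5, 6, 7, 9, 12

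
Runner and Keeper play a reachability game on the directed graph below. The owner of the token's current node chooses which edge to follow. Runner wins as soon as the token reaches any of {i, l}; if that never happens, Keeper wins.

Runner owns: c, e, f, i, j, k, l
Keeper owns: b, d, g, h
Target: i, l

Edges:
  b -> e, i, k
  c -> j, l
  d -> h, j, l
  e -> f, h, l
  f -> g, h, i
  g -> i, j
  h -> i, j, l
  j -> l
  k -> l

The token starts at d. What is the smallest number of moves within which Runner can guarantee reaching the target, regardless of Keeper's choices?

3

A0 = {i, l}
A1: add {c, e, f, j, k} — c (Runner) has c→l; e (Runner) has e→l; f (Runner) has f→i; j (Runner) has j→l; k (Runner) has k→l.
A2: add {b, g, h} — b (Keeper): all of {e, i, k} already in; g (Keeper): all of {i, j} already in; h (Keeper): all of {i, j, l} already in.
A3: add {d} — d (Keeper): all of {h, j, l} already in.
A3 = all vertices. Fixed point.
d enters the attractor at level 3, so Runner can force the target in 3 moves from there.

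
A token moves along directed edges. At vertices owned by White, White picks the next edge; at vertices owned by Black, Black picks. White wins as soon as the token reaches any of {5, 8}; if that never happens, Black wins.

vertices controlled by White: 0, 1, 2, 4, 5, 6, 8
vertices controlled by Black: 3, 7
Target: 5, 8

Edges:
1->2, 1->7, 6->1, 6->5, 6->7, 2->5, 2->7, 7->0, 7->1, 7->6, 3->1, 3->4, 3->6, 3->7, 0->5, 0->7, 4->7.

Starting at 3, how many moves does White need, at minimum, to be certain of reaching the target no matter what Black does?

5

A0 = {5, 8}
A1: add {0, 2, 6} — 0 (White) has 0→5; 2 (White) has 2→5; 6 (White) has 6→5.
A2: add {1} — 1 (White) has 1→2.
A3: add {7} — 7 (Black): all of {0, 1, 6} already in.
A4: add {4} — 4 (White) has 4→7.
A5: add {3} — 3 (Black): all of {1, 4, 6, 7} already in.
A5 = all vertices. Fixed point.
3 enters the attractor at level 5, so White can force the target in 5 moves from there.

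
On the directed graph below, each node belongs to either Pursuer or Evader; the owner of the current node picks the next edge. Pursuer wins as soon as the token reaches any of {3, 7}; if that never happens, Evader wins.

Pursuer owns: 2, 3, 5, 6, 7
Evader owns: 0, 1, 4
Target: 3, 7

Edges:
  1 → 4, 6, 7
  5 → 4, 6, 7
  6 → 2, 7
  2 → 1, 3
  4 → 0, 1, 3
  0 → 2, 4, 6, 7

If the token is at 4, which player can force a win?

A0 = {3, 7}
A1: add {2, 5, 6} — 2 (Pursuer) has 2→3; 5 (Pursuer) has 5→7; 6 (Pursuer) has 6→7.
A2 = A1; e.g. 0 (Evader) can still go to 4. Fixed point.
4 never enters the attractor, so Evader can avoid the target forever.

Evader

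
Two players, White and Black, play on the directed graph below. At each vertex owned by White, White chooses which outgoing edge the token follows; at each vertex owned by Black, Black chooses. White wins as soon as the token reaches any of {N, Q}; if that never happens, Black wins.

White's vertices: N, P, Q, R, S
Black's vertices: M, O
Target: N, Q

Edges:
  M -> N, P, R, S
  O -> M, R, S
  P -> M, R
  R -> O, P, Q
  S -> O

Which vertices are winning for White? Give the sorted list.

A0 = {N, Q}
A1: add {R} — R (White) has R→Q.
A2: add {P} — P (White) has P→R.
A3 = A2; e.g. M (Black) can still go to S. Fixed point.
White's winning region = {N, P, Q, R}.

N, P, Q, R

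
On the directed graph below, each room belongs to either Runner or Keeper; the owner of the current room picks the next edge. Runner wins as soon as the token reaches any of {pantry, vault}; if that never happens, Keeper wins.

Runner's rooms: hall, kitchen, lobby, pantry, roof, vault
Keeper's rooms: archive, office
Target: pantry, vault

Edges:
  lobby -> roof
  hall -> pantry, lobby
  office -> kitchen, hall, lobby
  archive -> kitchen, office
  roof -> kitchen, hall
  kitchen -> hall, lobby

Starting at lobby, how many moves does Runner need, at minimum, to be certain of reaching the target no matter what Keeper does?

A0 = {pantry, vault}
A1: add {hall} — hall (Runner) has hall→pantry.
A2: add {kitchen, roof} — kitchen (Runner) has kitchen→hall; roof (Runner) has roof→hall.
A3: add {lobby} — lobby (Runner) has lobby→roof.
lobby enters the attractor at level 3, so Runner can force the target in 3 moves from there.

3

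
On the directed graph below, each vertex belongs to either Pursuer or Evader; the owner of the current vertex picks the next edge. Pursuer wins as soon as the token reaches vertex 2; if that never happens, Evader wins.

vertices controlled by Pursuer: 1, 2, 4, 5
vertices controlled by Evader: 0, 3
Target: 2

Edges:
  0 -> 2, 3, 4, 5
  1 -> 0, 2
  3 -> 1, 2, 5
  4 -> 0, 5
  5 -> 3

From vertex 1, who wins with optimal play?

A0 = {2}
A1: add {1} — 1 (Pursuer) has 1→2.
A2 = A1; e.g. 0 (Evader) can still go to 3. Fixed point.
1 ∈ A1, so Pursuer can force the target.

Pursuer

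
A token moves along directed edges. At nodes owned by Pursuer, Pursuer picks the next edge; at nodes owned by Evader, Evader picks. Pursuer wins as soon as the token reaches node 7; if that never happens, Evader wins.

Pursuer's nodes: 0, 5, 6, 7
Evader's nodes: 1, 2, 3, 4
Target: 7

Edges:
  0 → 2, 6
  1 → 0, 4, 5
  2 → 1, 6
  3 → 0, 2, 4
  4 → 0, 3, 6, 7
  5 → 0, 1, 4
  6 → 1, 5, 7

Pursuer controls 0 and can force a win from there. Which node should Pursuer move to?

A0 = {7}
A1: add {6} — 6 (Pursuer) has 6→7.
A2: add {0} — 0 (Pursuer) has 0→6.
A3: add {5} — 5 (Pursuer) has 5→0.
A4 = A3; e.g. 1 (Evader) can still go to 4. Fixed point.
From 0, successor 6 is in the attractor (rank 1); the other successor 2 is not.

6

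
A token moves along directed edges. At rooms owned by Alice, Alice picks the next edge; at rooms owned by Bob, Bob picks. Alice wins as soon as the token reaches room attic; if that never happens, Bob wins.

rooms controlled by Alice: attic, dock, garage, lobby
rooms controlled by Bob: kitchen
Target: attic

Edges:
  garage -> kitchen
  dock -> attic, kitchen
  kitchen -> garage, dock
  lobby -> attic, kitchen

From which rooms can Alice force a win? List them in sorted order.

A0 = {attic}
A1: add {dock, lobby} — dock (Alice) has dock→attic; lobby (Alice) has lobby→attic.
A2 = A1; e.g. garage (Alice) has no edge into A1. Fixed point.
Alice's winning region = {attic, dock, lobby}.

attic, dock, lobby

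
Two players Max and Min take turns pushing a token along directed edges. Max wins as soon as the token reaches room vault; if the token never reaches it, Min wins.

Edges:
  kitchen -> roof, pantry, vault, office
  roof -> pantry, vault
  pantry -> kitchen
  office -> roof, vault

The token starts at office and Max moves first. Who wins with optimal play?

Max

Track states (vertex, player-to-move).
A0 = {(vault,Max), (vault,Min)}
A1: add {(kitchen,Max), (roof,Max), (office,Max)}.
(office,Max) ∈ A1 ⇒ Max forces the target.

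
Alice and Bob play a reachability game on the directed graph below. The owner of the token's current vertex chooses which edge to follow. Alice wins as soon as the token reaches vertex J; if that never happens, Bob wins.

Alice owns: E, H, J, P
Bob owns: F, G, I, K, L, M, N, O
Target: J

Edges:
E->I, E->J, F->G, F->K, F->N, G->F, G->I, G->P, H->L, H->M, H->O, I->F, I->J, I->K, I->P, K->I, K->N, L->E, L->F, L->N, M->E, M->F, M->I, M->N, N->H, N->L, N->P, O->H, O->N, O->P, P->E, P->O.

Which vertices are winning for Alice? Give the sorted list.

A0 = {J}
A1: add {E} — E (Alice) has E→J.
A2: add {P} — P (Alice) has P→E.
A3 = A2; e.g. F (Bob) can still go to G. Fixed point.
Alice's winning region = {E, J, P}.

E, J, P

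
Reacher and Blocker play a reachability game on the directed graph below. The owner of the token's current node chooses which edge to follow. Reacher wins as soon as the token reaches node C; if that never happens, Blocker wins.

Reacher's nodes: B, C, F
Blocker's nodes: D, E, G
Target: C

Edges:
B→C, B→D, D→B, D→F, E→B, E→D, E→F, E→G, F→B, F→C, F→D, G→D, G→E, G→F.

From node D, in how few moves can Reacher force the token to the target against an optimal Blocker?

2

A0 = {C}
A1: add {B, F} — B (Reacher) has B→C; F (Reacher) has F→C.
A2: add {D} — D (Blocker): all of {B, F} already in.
A3 = A2; e.g. E (Blocker) can still go to G. Fixed point.
D enters the attractor at level 2, so Reacher can force the target in 2 moves from there.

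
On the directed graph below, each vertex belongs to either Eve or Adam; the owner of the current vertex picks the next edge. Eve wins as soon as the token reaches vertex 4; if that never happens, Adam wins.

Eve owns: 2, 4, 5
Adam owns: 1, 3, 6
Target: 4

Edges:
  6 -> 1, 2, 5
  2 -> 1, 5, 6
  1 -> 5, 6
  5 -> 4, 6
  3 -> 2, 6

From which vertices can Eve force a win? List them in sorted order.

A0 = {4}
A1: add {5} — 5 (Eve) has 5→4.
A2: add {2} — 2 (Eve) has 2→5.
A3 = A2; e.g. 1 (Adam) can still go to 6. Fixed point.
Eve's winning region = {2, 4, 5}.

2, 4, 5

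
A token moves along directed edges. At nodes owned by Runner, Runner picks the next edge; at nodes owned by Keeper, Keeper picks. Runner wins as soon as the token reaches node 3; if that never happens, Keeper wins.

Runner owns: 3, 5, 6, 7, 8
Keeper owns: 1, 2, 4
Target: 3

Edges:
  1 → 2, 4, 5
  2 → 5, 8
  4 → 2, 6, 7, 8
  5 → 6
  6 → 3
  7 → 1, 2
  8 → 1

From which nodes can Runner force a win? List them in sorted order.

3, 5, 6

A0 = {3}
A1: add {6} — 6 (Runner) has 6→3.
A2: add {5} — 5 (Runner) has 5→6.
A3 = A2; e.g. 1 (Keeper) can still go to 2. Fixed point.
Runner's winning region = {3, 5, 6}.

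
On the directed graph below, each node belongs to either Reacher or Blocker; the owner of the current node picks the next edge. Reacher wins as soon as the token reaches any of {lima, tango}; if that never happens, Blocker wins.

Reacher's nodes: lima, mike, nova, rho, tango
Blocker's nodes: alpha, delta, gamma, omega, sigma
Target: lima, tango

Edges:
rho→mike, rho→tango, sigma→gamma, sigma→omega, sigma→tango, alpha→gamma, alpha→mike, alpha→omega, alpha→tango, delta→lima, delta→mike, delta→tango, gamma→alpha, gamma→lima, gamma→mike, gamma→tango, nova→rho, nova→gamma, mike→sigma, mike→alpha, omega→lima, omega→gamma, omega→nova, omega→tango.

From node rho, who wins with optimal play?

Reacher

A0 = {lima, tango}
A1: add {rho} — rho (Reacher) has rho→tango.
rho ∈ A1, so Reacher can force the target.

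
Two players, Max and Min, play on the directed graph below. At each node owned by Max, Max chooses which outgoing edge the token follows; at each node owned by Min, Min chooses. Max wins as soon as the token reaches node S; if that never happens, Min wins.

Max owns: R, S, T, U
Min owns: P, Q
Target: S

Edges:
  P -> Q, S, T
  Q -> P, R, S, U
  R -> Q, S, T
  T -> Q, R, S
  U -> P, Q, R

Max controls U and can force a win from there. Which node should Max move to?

A0 = {S}
A1: add {R, T} — R (Max) has R→S; T (Max) has T→S.
A2: add {U} — U (Max) has U→R.
A3 = A2; e.g. P (Min) can still go to Q. Fixed point.
From U, successor R is in the attractor (rank 1); the other successors P, Q are not.

R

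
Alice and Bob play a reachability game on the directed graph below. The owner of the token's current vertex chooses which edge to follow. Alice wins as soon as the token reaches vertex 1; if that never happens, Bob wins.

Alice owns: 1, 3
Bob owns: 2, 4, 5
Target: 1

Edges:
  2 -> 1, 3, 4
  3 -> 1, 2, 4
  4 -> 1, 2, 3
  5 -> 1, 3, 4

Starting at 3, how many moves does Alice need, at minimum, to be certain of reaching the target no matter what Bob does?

A0 = {1}
A1: add {3} — 3 (Alice) has 3→1.
A2 = A1; e.g. 2 (Bob) can still go to 4. Fixed point.
3 enters the attractor at level 1, so Alice can force the target in 1 move from there.

1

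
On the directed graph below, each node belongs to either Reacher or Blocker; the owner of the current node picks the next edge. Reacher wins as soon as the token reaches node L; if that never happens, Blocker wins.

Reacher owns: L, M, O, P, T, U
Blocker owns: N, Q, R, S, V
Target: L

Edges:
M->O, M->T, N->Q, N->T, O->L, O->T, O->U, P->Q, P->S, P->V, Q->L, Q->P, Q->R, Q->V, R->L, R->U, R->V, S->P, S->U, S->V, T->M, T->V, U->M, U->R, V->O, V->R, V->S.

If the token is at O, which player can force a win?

Reacher

A0 = {L}
A1: add {O} — O (Reacher) has O→L.
O ∈ A1, so Reacher can force the target.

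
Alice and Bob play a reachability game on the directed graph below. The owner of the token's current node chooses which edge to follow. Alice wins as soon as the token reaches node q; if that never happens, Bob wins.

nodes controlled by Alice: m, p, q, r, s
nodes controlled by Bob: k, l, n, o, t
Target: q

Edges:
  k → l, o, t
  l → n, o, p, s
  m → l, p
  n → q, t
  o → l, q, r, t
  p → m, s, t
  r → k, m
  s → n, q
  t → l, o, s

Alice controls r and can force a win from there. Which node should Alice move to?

m

A0 = {q}
A1: add {s} — s (Alice) has s→q.
A2: add {p} — p (Alice) has p→s.
A3: add {m} — m (Alice) has m→p.
A4: add {r} — r (Alice) has r→m.
A5 = A4; e.g. k (Bob) can still go to l. Fixed point.
From r, successor m is in the attractor (rank 3); the other successor k is not.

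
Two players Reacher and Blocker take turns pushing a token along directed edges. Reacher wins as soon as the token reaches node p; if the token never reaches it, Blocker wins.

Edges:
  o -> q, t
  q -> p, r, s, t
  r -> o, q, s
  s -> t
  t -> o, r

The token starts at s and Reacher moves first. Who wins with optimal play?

Blocker

Track states (vertex, player-to-move).
A0 = {(p,Reacher), (p,Blocker)}
A1: add {(q,Reacher)}.
A2 = A1; e.g. (o,Reacher) stays out. (s,Reacher) never enters ⇒ Blocker avoids the target.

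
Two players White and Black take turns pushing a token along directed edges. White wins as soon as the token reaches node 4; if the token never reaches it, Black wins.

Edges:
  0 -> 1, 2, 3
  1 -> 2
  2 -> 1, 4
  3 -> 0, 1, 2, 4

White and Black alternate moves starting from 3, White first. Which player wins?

White

Track states (vertex, player-to-move).
A0 = {(4,White), (4,Black)}
A1: add {(2,White), (3,White)}.
(3,White) ∈ A1 ⇒ White forces the target.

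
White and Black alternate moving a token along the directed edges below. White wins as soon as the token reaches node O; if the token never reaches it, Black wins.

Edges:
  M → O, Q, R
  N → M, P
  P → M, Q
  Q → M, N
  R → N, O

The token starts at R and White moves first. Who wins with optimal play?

Track states (vertex, player-to-move).
A0 = {(O,White), (O,Black)}
A1: add {(M,White), (R,White)}.
(R,White) ∈ A1 ⇒ White forces the target.

White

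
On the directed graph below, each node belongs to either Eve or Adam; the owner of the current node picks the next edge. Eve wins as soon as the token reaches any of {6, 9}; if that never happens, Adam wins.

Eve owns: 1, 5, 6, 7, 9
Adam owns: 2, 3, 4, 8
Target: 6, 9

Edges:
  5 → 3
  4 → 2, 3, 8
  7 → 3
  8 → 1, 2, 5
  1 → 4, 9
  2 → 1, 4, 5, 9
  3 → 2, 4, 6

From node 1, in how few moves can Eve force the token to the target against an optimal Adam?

1

A0 = {6, 9}
A1: add {1} — 1 (Eve) has 1→9.
A2 = A1; e.g. 2 (Adam) can still go to 4. Fixed point.
1 enters the attractor at level 1, so Eve can force the target in 1 move from there.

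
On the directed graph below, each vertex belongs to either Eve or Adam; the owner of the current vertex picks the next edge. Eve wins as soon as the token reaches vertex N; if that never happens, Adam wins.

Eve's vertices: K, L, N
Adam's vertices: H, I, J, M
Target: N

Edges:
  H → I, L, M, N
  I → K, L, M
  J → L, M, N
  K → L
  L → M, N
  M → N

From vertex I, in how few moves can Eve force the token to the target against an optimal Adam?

A0 = {N}
A1: add {L, M} — L (Eve) has L→N; M (Adam): all of {N} already in.
A2: add {J, K} — J (Adam): all of {L, M, N} already in; K (Eve) has K→L.
A3: add {I} — I (Adam): all of {K, L, M} already in.
I enters the attractor at level 3, so Eve can force the target in 3 moves from there.

3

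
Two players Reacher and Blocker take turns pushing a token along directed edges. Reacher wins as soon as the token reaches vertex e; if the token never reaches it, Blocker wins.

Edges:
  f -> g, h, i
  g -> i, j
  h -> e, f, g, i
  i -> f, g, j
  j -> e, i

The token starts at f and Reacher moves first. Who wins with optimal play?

Blocker

Track states (vertex, player-to-move).
A0 = {(e,Reacher), (e,Blocker)}
A1: add {(h,Reacher), (j,Reacher)}.
A2 = A1; e.g. (f,Reacher) stays out. (f,Reacher) never enters ⇒ Blocker avoids the target.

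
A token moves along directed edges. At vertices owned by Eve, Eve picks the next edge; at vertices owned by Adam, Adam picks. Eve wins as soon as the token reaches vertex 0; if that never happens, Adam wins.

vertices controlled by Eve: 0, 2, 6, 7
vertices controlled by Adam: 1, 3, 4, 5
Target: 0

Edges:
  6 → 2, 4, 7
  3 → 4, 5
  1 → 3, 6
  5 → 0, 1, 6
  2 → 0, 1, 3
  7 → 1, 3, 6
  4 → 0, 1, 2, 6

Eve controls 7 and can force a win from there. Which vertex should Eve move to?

6

A0 = {0}
A1: add {2} — 2 (Eve) has 2→0.
A2: add {6} — 6 (Eve) has 6→2.
A3: add {7} — 7 (Eve) has 7→6.
A4 = A3; e.g. 1 (Adam) can still go to 3. Fixed point.
From 7, successor 6 is in the attractor (rank 2); the other successors 1, 3 are not.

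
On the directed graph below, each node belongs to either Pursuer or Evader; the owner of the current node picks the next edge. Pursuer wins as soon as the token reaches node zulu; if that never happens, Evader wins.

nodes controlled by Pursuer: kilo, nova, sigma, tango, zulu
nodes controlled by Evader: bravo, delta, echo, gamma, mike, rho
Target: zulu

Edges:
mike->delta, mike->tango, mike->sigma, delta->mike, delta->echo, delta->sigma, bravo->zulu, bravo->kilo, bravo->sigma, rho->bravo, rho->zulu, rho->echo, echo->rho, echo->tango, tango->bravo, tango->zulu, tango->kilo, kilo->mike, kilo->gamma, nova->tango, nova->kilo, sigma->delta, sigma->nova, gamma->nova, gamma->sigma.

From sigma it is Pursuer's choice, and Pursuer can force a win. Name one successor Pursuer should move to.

nova

A0 = {zulu}
A1: add {tango} — tango (Pursuer) has tango→zulu.
A2: add {nova} — nova (Pursuer) has nova→tango.
A3: add {sigma} — sigma (Pursuer) has sigma→nova.
A4: add {gamma} — gamma (Evader): all of {nova, sigma} already in.
A5: add {kilo} — kilo (Pursuer) has kilo→gamma.
A6: add {bravo} — bravo (Evader): all of {zulu, kilo, sigma} already in.
A7 = A6; e.g. mike (Evader) can still go to delta. Fixed point.
From sigma, successor nova is in the attractor (rank 2); the other successor delta is not.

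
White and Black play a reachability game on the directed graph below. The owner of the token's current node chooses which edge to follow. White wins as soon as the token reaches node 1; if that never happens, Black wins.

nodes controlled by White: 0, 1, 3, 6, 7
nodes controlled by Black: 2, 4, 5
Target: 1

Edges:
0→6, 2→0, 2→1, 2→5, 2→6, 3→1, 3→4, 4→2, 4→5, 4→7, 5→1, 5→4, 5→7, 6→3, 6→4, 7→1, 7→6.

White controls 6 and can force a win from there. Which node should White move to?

3

A0 = {1}
A1: add {3, 7} — 3 (White) has 3→1; 7 (White) has 7→1.
A2: add {6} — 6 (White) has 6→3.
A3: add {0} — 0 (White) has 0→6.
A4 = A3; e.g. 2 (Black) can still go to 5. Fixed point.
From 6, successor 3 is in the attractor (rank 1); the other successor 4 is not.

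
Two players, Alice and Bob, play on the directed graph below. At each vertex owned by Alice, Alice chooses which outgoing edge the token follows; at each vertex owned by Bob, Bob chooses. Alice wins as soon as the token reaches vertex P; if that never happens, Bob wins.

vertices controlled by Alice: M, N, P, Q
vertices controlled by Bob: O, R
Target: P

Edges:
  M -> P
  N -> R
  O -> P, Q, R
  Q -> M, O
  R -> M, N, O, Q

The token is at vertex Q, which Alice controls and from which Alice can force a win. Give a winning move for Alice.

M

A0 = {P}
A1: add {M} — M (Alice) has M→P.
A2: add {Q} — Q (Alice) has Q→M.
A3 = A2; e.g. N (Alice) has no edge into A2. Fixed point.
From Q, successor M is in the attractor (rank 1); the other successor O is not.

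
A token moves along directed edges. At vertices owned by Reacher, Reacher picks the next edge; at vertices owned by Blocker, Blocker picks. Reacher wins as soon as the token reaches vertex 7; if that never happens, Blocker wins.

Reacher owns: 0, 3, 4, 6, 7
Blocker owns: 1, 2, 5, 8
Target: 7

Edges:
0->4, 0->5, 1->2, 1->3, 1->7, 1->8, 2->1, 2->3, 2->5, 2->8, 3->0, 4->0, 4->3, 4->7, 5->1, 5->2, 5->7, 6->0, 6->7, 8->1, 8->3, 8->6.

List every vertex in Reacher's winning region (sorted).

0, 3, 4, 6, 7

A0 = {7}
A1: add {4, 6} — 4 (Reacher) has 4→7; 6 (Reacher) has 6→7.
A2: add {0} — 0 (Reacher) has 0→4.
A3: add {3} — 3 (Reacher) has 3→0.
A4 = A3; e.g. 1 (Blocker) can still go to 2. Fixed point.
Reacher's winning region = {0, 3, 4, 6, 7}.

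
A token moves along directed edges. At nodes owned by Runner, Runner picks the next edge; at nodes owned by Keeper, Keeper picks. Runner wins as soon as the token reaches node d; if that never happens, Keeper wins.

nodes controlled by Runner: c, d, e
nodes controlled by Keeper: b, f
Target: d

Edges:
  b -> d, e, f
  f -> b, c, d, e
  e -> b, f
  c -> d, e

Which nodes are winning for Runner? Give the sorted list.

A0 = {d}
A1: add {c} — c (Runner) has c→d.
A2 = A1; e.g. b (Keeper) can still go to e. Fixed point.
Runner's winning region = {c, d}.

c, d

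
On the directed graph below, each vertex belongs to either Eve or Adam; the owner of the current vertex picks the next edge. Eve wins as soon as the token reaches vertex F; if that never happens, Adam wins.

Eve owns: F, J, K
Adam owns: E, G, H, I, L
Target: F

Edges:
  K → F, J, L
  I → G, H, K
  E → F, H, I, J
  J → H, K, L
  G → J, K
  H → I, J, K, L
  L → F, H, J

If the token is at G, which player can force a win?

A0 = {F}
A1: add {K} — K (Eve) has K→F.
A2: add {J} — J (Eve) has J→K.
A3: add {G} — G (Adam): all of {J, K} already in.
A4 = A3; e.g. E (Adam) can still go to H. Fixed point.
G ∈ A3, so Eve can force the target.

Eve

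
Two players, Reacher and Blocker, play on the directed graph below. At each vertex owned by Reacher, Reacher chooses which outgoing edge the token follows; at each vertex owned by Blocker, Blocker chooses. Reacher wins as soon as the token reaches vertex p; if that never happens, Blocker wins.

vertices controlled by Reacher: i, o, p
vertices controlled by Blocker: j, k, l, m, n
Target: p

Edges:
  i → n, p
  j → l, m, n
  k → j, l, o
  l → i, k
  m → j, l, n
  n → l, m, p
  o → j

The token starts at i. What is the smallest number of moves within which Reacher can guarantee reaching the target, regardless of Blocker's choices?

A0 = {p}
A1: add {i} — i (Reacher) has i→p.
A2 = A1; e.g. j (Blocker) can still go to l. Fixed point.
i enters the attractor at level 1, so Reacher can force the target in 1 move from there.

1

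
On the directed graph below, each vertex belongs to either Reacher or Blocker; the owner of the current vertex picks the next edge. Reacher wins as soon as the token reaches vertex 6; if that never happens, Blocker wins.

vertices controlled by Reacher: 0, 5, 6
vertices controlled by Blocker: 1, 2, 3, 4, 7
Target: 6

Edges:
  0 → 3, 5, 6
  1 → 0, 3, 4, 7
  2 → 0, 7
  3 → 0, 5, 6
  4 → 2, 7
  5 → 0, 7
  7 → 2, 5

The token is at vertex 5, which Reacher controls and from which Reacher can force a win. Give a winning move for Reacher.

0

A0 = {6}
A1: add {0} — 0 (Reacher) has 0→6.
A2: add {5} — 5 (Reacher) has 5→0.
A3: add {3} — 3 (Blocker): all of {0, 5, 6} already in.
A4 = A3; e.g. 1 (Blocker) can still go to 4. Fixed point.
From 5, successor 0 is in the attractor (rank 1); the other successor 7 is not.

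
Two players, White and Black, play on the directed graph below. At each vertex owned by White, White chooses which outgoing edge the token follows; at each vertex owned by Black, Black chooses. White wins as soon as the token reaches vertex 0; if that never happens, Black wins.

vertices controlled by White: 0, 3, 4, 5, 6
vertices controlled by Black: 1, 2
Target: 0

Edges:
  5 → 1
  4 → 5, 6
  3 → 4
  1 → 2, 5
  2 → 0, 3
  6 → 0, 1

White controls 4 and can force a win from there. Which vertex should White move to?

6

A0 = {0}
A1: add {6} — 6 (White) has 6→0.
A2: add {4} — 4 (White) has 4→6.
A3: add {3} — 3 (White) has 3→4.
A4: add {2} — 2 (Black): all of {0, 3} already in.
A5 = A4; e.g. 1 (Black) can still go to 5. Fixed point.
From 4, successor 6 is in the attractor (rank 1); the other successor 5 is not.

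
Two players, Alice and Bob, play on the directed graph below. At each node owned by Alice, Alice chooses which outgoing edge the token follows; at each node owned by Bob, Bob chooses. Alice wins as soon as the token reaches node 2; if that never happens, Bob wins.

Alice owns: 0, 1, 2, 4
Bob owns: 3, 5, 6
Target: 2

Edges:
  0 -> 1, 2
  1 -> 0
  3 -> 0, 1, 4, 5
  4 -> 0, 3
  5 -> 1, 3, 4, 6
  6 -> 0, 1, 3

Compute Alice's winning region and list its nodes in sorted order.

0, 1, 2, 4

A0 = {2}
A1: add {0} — 0 (Alice) has 0→2.
A2: add {1, 4} — 1 (Alice) has 1→0; 4 (Alice) has 4→0.
A3 = A2; e.g. 3 (Bob) can still go to 5. Fixed point.
Alice's winning region = {0, 1, 2, 4}.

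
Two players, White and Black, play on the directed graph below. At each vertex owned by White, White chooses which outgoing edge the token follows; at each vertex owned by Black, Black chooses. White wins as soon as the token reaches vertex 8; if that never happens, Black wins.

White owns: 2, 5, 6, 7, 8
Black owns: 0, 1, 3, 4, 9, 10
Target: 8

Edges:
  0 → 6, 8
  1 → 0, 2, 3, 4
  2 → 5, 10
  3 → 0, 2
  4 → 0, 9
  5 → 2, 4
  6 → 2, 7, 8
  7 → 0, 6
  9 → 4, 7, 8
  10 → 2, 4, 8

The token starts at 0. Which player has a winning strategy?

White

A0 = {8}
A1: add {6} — 6 (White) has 6→8.
A2: add {0, 7} — 0 (Black): all of {6, 8} already in; 7 (White) has 7→6.
A3 = A2; e.g. 1 (Black) can still go to 2. Fixed point.
0 ∈ A2, so White can force the target.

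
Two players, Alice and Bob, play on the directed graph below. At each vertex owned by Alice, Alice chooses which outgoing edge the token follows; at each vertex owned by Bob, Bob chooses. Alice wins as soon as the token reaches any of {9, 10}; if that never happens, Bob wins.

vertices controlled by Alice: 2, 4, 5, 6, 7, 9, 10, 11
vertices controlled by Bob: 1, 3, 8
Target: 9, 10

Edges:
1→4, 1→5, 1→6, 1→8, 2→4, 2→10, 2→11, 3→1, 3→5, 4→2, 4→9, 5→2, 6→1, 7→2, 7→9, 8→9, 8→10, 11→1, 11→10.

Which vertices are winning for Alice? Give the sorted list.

A0 = {9, 10}
A1: add {2, 4, 7, 8, 11} — 2 (Alice) has 2→10; 4 (Alice) has 4→9; 7 (Alice) has 7→9; 8 (Bob): all of {9, 10} already in; 11 (Alice) has 11→10.
A2: add {5} — 5 (Alice) has 5→2.
A3 = A2; e.g. 1 (Bob) can still go to 6. Fixed point.
Alice's winning region = {2, 4, 5, 7, 8, 9, 10, 11}.

2, 4, 5, 7, 8, 9, 10, 11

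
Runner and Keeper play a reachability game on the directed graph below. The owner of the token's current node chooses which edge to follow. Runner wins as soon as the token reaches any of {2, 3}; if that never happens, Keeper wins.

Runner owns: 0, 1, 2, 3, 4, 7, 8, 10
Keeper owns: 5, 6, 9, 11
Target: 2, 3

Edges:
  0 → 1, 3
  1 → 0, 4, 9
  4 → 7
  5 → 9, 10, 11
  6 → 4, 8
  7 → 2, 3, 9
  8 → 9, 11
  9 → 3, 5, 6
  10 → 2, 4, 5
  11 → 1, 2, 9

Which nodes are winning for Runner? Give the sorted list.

A0 = {2, 3}
A1: add {0, 7, 10} — 0 (Runner) has 0→3; 7 (Runner) has 7→2; 10 (Runner) has 10→2.
A2: add {1, 4} — 1 (Runner) has 1→0; 4 (Runner) has 4→7.
A3 = A2; e.g. 5 (Keeper) can still go to 9. Fixed point.
Runner's winning region = {0, 1, 2, 3, 4, 7, 10}.

0, 1, 2, 3, 4, 7, 10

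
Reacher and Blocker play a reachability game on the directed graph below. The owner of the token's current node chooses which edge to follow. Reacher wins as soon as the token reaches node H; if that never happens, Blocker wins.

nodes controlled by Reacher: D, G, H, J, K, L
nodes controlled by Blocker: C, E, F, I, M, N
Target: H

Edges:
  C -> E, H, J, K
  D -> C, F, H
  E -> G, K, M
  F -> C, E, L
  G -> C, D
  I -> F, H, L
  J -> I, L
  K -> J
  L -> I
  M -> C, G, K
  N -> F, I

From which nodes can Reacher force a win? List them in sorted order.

D, G, H

A0 = {H}
A1: add {D} — D (Reacher) has D→H.
A2: add {G} — G (Reacher) has G→D.
A3 = A2; e.g. C (Blocker) can still go to E. Fixed point.
Reacher's winning region = {D, G, H}.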